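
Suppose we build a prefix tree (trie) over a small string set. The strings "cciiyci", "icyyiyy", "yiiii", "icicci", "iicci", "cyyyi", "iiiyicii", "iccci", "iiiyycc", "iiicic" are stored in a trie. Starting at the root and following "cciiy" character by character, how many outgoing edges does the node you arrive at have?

1

Walk "cciiy" from the root, arriving at one node.
Characters that immediately follow "cciiy" among the stored strings: {c}.
That node has 1 child edge.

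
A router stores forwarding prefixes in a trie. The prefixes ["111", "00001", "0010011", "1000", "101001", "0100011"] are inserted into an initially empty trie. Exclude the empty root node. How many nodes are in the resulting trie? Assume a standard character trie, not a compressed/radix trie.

Trie structure (* marks end of a word):
(root)
├─ 0
│  ├─ 0
│  │  ├─ 0
│  │  │  └─ 0
│  │  │     └─ 1 *
│  │  └─ 1
│  │     └─ 0
│  │        └─ 0
│  │           └─ 1
│  │              └─ 1 *
│  └─ 1
│     └─ 0
│        └─ 0
│           └─ 0
│              └─ 1
│                 └─ 1 *
└─ 1
   ├─ 0
   │  ├─ 0
   │  │  └─ 0 *
   │  └─ 1
   │     └─ 0
   │        └─ 0
   │           └─ 1 *
   └─ 1
      └─ 1 *
Counting every labelled node above: 26.

26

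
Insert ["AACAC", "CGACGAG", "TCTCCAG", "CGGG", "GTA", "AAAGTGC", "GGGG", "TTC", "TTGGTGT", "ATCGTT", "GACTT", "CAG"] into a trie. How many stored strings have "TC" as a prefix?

1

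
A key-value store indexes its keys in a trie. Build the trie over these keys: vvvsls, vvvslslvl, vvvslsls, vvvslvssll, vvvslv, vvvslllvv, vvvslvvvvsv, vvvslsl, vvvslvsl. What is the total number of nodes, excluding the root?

For each word, the new-node count is its length minus the longest prefix already in the trie:
  "vvvsls" → 6 new (v, v, v, s, l, s)
  "vvvslslvl" → prefix "vvvsls" already present; 3 new (l, v, l)
  "vvvslsls" → prefix "vvvslsl" already present; 1 new (s)
  "vvvslvssll" → prefix "vvvsl" already present; 5 new (v, s, s, l, l)
  "vvvslv" → prefix "vvvslv" already present; 0 new (none)
  "vvvslllvv" → prefix "vvvsl" already present; 4 new (l, l, v, v)
  "vvvslvvvvsv" → prefix "vvvslv" already present; 5 new (v, v, v, s, v)
  "vvvslsl" → prefix "vvvslsl" already present; 0 new (none)
  "vvvslvsl" → prefix "vvvslvs" already present; 1 new (l)
Total nodes = 6 + 3 + 1 + 5 + 0 + 4 + 5 + 0 + 1 = 25

25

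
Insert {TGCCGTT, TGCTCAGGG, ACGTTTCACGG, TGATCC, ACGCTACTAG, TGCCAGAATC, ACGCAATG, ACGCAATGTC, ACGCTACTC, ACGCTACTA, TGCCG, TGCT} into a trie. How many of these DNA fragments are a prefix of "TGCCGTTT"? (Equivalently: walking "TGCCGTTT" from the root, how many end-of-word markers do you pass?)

Walk "TGCCGTTT" from the root; an end-of-word marker is hit whenever a stored word is a prefix of "TGCCGTTT".
Prefixes of the query that are stored words: "TGCCG", "TGCCGTT"
Count: 2

2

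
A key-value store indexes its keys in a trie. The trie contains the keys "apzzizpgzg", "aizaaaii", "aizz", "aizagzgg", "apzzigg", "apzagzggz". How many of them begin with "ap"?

3

Filter for entries beginning with "ap":
Words under "ap": apzagzggz, apzzigg, apzzizpgzg
Count: 3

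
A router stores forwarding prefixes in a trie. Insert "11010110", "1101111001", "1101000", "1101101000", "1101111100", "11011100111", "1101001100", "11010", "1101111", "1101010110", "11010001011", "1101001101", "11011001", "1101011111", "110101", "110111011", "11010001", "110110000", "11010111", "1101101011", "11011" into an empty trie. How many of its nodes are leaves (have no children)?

14

Leaves are exactly the stored words that no other stored word extends.
Those words: "11010001011", "1101001100", "1101001101", "1101010110", "11010110", "1101011111", "110110000", "11011001", "1101101000", "1101101011", "11011100111", "110111011", "1101111001", "1101111100"
Leaf count: 14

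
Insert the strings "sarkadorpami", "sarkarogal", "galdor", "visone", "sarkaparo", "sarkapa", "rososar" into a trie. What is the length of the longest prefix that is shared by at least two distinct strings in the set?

7

Equivalently: take the maximum, over all pairs, of their longest common prefix length.
"sarkapa" and "sarkaparo" agree on "sarkapa" (7 characters) before diverging; nothing deeper is shared.
Longest shared-prefix length: 7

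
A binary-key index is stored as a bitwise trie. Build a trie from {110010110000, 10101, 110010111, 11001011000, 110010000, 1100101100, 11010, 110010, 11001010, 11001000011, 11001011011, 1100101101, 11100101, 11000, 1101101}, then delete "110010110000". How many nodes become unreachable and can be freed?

Walk "110010110000" from the leaf back toward the root, removing each node that no remaining word uses.
The suffix "0" (1 node) is used only by "110010110000"; "11001011000" is itself a stored word, so pruning stops there.
Nodes removed: 1

1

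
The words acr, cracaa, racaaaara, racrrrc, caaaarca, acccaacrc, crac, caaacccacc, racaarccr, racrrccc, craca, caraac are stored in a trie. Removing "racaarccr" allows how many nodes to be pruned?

After clearing the end-marker at "racaarccr", prune upward until reaching a node still needed by another word.
The suffix "rccr" (4 nodes) is used only by "racaarccr"; the node for "racaa" still has the child "a", so pruning stops there.
Nodes removed: 4

4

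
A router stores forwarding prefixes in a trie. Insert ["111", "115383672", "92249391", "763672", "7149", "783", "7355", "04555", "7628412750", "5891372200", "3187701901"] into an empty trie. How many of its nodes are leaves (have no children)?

11

A leaf is a node with no children — equivalently, the end of a word that is not a proper prefix of any other stored word.
Those words: "04555", "111", "115383672", "3187701901", "5891372200", "7149", "7355", "7628412750", "763672", "783", "92249391"
Leaf count: 11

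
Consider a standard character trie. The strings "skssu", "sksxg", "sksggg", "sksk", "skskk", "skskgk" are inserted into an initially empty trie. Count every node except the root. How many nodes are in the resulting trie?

14

Trie structure (* marks end of a word):
(root)
└─ s
   └─ k
      └─ s
         ├─ g
         │  └─ g
         │     └─ g *
         ├─ k *
         │  ├─ g
         │  │  └─ k *
         │  └─ k *
         ├─ s
         │  └─ u *
         └─ x
            └─ g *
Counting every labelled node above: 14.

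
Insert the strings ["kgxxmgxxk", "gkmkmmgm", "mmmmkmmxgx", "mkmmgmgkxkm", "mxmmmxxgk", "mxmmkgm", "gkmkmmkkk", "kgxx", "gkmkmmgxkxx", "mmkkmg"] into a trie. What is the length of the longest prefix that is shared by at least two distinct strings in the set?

7

Equivalently: take the maximum, over all pairs, of their longest common prefix length.
"gkmkmmgm" and "gkmkmmgxkxx" agree on "gkmkmmg" (7 characters) before diverging; nothing deeper is shared.
Longest shared-prefix length: 7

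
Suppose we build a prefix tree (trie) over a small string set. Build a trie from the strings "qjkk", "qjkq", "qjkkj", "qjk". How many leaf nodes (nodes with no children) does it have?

Leaves are exactly the stored words that no other stored word extends.
Those words: "qjkkj", "qjkq"
Leaf count: 2

2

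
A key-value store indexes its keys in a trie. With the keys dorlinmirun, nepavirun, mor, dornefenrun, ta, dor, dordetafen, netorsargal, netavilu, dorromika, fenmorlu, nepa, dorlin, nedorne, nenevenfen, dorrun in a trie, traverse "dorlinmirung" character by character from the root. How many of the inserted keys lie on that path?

3

Walk "dorlinmirung" from the root; an end-of-word marker is hit whenever a stored word is a prefix of "dorlinmirung".
Prefixes of the query that are stored words: "dor", "dorlin", "dorlinmirun"
Count: 3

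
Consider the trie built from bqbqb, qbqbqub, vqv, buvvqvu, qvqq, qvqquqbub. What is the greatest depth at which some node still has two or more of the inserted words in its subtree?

4

Equivalently: take the maximum, over all pairs, of their longest common prefix length.
e.g. "qvqq" and "qvqquqbub" share the prefix "qvqq" of length 4; no pair shares a longer one.
Longest shared-prefix length: 4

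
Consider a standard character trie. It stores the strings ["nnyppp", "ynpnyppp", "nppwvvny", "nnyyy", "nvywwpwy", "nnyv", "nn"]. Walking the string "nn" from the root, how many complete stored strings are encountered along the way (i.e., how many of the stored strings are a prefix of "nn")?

1

Traverse "nn" character by character; count nodes along the way that are marked as word ends.
Prefixes of the query that are stored words: "nn"
Count: 1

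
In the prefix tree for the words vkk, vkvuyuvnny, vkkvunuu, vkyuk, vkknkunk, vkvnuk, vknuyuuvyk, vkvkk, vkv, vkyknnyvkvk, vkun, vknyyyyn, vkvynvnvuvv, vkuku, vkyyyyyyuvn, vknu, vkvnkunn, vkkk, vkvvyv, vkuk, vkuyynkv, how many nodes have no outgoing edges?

17

Leaves are exactly the stored words that no other stored word extends.
Those words: "vkkk", "vkknkunk", "vkkvunuu", "vknuyuuvyk", "vknyyyyn", "vkuku", "vkun", "vkuyynkv", "vkvkk", "vkvnkunn", "vkvnuk", "vkvuyuvnny", "vkvvyv", "vkvynvnvuvv", "vkyknnyvkvk", "vkyuk", "vkyyyyyyuvn"
Leaf count: 17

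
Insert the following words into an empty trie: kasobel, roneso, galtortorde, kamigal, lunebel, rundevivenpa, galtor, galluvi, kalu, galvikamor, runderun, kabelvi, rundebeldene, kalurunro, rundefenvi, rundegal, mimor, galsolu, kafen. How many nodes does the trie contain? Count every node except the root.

100

Trace insertions, counting only characters that open a new branch:
  "kasobel" → 7 new (k, a, s, o, b, e, l)
  "roneso" → 6 new (r, o, n, e, s, o)
  "galtortorde" → 11 new (g, a, l, t, o, r, t, o, r, d, e)
  "kamigal" → prefix "ka" already present; 5 new (m, i, g, a, l)
  "lunebel" → 7 new (l, u, n, e, b, e, l)
  "rundevivenpa" → prefix "r" already present; 11 new (u, n, d, e, v, i, v, e, n, p, a)
  "galtor" → prefix "galtor" already present; 0 new (none)
  "galluvi" → prefix "gal" already present; 4 new (l, u, v, i)
  "kalu" → prefix "ka" already present; 2 new (l, u)
  "galvikamor" → prefix "gal" already present; 7 new (v, i, k, a, m, o, r)
  "runderun" → prefix "runde" already present; 3 new (r, u, n)
  "kabelvi" → prefix "ka" already present; 5 new (b, e, l, v, i)
  "rundebeldene" → prefix "runde" already present; 7 new (b, e, l, d, e, n, e)
  "kalurunro" → prefix "kalu" already present; 5 new (r, u, n, r, o)
  "rundefenvi" → prefix "runde" already present; 5 new (f, e, n, v, i)
  "rundegal" → prefix "runde" already present; 3 new (g, a, l)
  "mimor" → 5 new (m, i, m, o, r)
  "galsolu" → prefix "gal" already present; 4 new (s, o, l, u)
  "kafen" → prefix "ka" already present; 3 new (f, e, n)
Total nodes = 7 + 6 + 11 + 5 + 7 + 11 + 0 + 4 + 2 + 7 + 3 + 5 + 7 + 5 + 5 + 3 + 5 + 4 + 3 = 100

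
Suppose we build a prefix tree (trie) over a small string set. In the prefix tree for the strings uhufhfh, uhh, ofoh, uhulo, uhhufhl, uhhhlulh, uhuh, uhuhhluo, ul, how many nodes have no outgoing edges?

7

Leaves are exactly the stored words that no other stored word extends.
Those words: "ofoh", "uhhhlulh", "uhhufhl", "uhufhfh", "uhuhhluo", "uhulo", "ul"
Leaf count: 7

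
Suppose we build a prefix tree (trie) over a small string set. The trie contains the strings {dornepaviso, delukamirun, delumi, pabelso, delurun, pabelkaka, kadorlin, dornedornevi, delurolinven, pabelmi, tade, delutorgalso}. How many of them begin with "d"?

7

Walk to "d"; the words in its subtree are exactly those with that prefix.
Words under "d": delukamirun, delumi, delurolinven, delurun, delutorgalso, dornedornevi, dornepaviso
Count: 7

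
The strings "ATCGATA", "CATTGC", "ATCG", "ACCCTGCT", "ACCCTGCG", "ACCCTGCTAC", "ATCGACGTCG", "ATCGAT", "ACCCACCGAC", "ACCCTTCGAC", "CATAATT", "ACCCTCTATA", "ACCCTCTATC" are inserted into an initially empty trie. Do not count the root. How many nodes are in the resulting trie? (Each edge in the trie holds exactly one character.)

49

Insert word by word; a character creates a node only if that edge doesn't already exist:
  "ATCGATA" → 7 new (A, T, C, G, A, T, A)
  "CATTGC" → 6 new (C, A, T, T, G, C)
  "ATCG" → prefix "ATCG" already present; 0 new (none)
  "ACCCTGCT" → prefix "A" already present; 7 new (C, C, C, T, G, C, T)
  "ACCCTGCG" → prefix "ACCCTGC" already present; 1 new (G)
  "ACCCTGCTAC" → prefix "ACCCTGCT" already present; 2 new (A, C)
  "ATCGACGTCG" → prefix "ATCGA" already present; 5 new (C, G, T, C, G)
  "ATCGAT" → prefix "ATCGAT" already present; 0 new (none)
  "ACCCACCGAC" → prefix "ACCC" already present; 6 new (A, C, C, G, A, C)
  "ACCCTTCGAC" → prefix "ACCCT" already present; 5 new (T, C, G, A, C)
  "CATAATT" → prefix "CAT" already present; 4 new (A, A, T, T)
  "ACCCTCTATA" → prefix "ACCCT" already present; 5 new (C, T, A, T, A)
  "ACCCTCTATC" → prefix "ACCCTCTAT" already present; 1 new (C)
Total nodes = 7 + 6 + 0 + 7 + 1 + 2 + 5 + 0 + 6 + 5 + 4 + 5 + 1 = 49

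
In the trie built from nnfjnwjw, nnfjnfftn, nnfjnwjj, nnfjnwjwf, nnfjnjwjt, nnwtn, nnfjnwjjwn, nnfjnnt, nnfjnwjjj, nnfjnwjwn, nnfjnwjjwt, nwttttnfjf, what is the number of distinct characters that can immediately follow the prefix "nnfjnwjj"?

The children of the "nnfjnwjj" node are the distinct next characters among strings starting with "nnfjnwjj".
Distinct next characters after "nnfjnwjj": j, w.
That node has 2 child edges.

2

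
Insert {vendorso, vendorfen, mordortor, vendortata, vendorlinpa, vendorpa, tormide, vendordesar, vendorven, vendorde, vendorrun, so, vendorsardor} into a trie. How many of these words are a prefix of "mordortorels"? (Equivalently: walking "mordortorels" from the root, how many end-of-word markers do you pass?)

1

Walk "mordortorels" from the root; an end-of-word marker is hit whenever a stored word is a prefix of "mordortorels".
Prefixes of the query that are stored words: "mordortor"
Count: 1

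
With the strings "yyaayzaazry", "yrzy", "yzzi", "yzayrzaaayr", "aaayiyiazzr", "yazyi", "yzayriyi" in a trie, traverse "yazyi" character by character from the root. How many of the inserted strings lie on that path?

1

Walk "yazyi" from the root; an end-of-word marker is hit whenever a stored word is a prefix of "yazyi".
Prefixes of the query that are stored words: "yazyi"
Count: 1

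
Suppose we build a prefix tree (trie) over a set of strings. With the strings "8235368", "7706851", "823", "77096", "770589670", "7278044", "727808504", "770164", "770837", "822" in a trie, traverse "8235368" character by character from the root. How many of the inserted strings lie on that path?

Traverse "8235368" character by character; count nodes along the way that are marked as word ends.
Prefixes of the query that are stored words: "823", "8235368"
Count: 2

2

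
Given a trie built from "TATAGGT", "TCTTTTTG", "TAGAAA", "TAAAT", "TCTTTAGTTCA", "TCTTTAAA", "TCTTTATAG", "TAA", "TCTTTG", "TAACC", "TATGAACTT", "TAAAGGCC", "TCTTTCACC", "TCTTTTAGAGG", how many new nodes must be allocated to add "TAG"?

"TAG" is already a full path in the trie; only an end-marker is added.
No new nodes are needed: 0.

0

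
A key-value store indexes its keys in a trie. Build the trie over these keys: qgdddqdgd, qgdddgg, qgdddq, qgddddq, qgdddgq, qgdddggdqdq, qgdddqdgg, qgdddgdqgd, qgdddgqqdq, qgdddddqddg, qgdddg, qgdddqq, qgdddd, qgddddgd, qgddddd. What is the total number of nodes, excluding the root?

34

Insert word by word; a character creates a node only if that edge doesn't already exist:
  "qgdddqdgd" → 9 new (q, g, d, d, d, q, d, g, d)
  "qgdddgg" → prefix "qgddd" already present; 2 new (g, g)
  "qgdddq" → prefix "qgdddq" already present; 0 new (none)
  "qgddddq" → prefix "qgddd" already present; 2 new (d, q)
  "qgdddgq" → prefix "qgdddg" already present; 1 new (q)
  "qgdddggdqdq" → prefix "qgdddgg" already present; 4 new (d, q, d, q)
  "qgdddqdgg" → prefix "qgdddqdg" already present; 1 new (g)
  "qgdddgdqgd" → prefix "qgdddg" already present; 4 new (d, q, g, d)
  "qgdddgqqdq" → prefix "qgdddgq" already present; 3 new (q, d, q)
  "qgdddddqddg" → prefix "qgdddd" already present; 5 new (d, q, d, d, g)
  "qgdddg" → prefix "qgdddg" already present; 0 new (none)
  "qgdddqq" → prefix "qgdddq" already present; 1 new (q)
  "qgdddd" → prefix "qgdddd" already present; 0 new (none)
  "qgddddgd" → prefix "qgdddd" already present; 2 new (g, d)
  "qgddddd" → prefix "qgddddd" already present; 0 new (none)
Total nodes = 9 + 2 + 0 + 2 + 1 + 4 + 1 + 4 + 3 + 5 + 0 + 1 + 0 + 2 + 0 = 34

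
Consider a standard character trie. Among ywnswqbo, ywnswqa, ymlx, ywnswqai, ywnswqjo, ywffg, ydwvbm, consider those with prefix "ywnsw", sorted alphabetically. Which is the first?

ywnswqa

DFS of the "ywnsw" subtree visits, in order: "ywnswqa", "ywnswqai", "ywnswqbo", "ywnswqjo"
Position 1: ywnswqa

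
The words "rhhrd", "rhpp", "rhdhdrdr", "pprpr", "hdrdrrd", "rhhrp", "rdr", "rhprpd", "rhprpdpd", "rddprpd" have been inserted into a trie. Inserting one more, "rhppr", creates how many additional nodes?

1

The longest prefix of "rhppr" already in the trie is "rhpp" (length 4).
New nodes needed: |"rhppr"| − 4 = 5 − 4 = 1.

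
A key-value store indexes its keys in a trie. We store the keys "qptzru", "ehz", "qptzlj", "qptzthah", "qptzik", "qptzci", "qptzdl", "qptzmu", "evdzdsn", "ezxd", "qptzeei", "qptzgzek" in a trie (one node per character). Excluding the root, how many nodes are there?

Insert word by word; a character creates a node only if that edge doesn't already exist:
  "qptzru" → 6 new (q, p, t, z, r, u)
  "ehz" → 3 new (e, h, z)
  "qptzlj" → prefix "qptz" already present; 2 new (l, j)
  "qptzthah" → prefix "qptz" already present; 4 new (t, h, a, h)
  "qptzik" → prefix "qptz" already present; 2 new (i, k)
  "qptzci" → prefix "qptz" already present; 2 new (c, i)
  "qptzdl" → prefix "qptz" already present; 2 new (d, l)
  "qptzmu" → prefix "qptz" already present; 2 new (m, u)
  "evdzdsn" → prefix "e" already present; 6 new (v, d, z, d, s, n)
  "ezxd" → prefix "e" already present; 3 new (z, x, d)
  "qptzeei" → prefix "qptz" already present; 3 new (e, e, i)
  "qptzgzek" → prefix "qptz" already present; 4 new (g, z, e, k)
Total nodes = 6 + 3 + 2 + 4 + 2 + 2 + 2 + 2 + 6 + 3 + 3 + 4 = 39

39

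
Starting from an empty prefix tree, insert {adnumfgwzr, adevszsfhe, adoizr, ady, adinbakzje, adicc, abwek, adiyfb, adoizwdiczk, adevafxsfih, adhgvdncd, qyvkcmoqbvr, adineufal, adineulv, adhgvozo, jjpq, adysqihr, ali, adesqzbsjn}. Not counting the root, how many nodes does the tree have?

Trace insertions, counting only characters that open a new branch:
  "adnumfgwzr" → 10 new (a, d, n, u, m, f, g, w, z, r)
  "adevszsfhe" → prefix "ad" already present; 8 new (e, v, s, z, s, f, h, e)
  "adoizr" → prefix "ad" already present; 4 new (o, i, z, r)
  "ady" → prefix "ad" already present; 1 new (y)
  "adinbakzje" → prefix "ad" already present; 8 new (i, n, b, a, k, z, j, e)
  "adicc" → prefix "adi" already present; 2 new (c, c)
  "abwek" → prefix "a" already present; 4 new (b, w, e, k)
  "adiyfb" → prefix "adi" already present; 3 new (y, f, b)
  "adoizwdiczk" → prefix "adoiz" already present; 6 new (w, d, i, c, z, k)
  "adevafxsfih" → prefix "adev" already present; 7 new (a, f, x, s, f, i, h)
  "adhgvdncd" → prefix "ad" already present; 7 new (h, g, v, d, n, c, d)
  "qyvkcmoqbvr" → 11 new (q, y, v, k, c, m, o, q, b, v, r)
  "adineufal" → prefix "adin" already present; 5 new (e, u, f, a, l)
  "adineulv" → prefix "adineu" already present; 2 new (l, v)
  "adhgvozo" → prefix "adhgv" already present; 3 new (o, z, o)
  "jjpq" → 4 new (j, j, p, q)
  "adysqihr" → prefix "ady" already present; 5 new (s, q, i, h, r)
  "ali" → prefix "a" already present; 2 new (l, i)
  "adesqzbsjn" → prefix "ade" already present; 7 new (s, q, z, b, s, j, n)
Total nodes = 10 + 8 + 4 + 1 + 8 + 2 + 4 + 3 + 6 + 7 + 7 + 11 + 5 + 2 + 3 + 4 + 5 + 2 + 7 = 99

99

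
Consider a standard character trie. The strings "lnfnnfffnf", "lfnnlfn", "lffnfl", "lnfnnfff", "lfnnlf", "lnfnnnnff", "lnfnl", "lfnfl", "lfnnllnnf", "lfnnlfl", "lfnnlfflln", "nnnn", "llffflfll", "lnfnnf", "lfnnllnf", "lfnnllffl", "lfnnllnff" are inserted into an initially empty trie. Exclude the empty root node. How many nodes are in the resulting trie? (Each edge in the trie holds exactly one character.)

Trace insertions, counting only characters that open a new branch:
  "lnfnnfffnf" → 10 new (l, n, f, n, n, f, f, f, n, f)
  "lfnnlfn" → prefix "l" already present; 6 new (f, n, n, l, f, n)
  "lffnfl" → prefix "lf" already present; 4 new (f, n, f, l)
  "lnfnnfff" → prefix "lnfnnfff" already present; 0 new (none)
  "lfnnlf" → prefix "lfnnlf" already present; 0 new (none)
  "lnfnnnnff" → prefix "lnfnn" already present; 4 new (n, n, f, f)
  "lnfnl" → prefix "lnfn" already present; 1 new (l)
  "lfnfl" → prefix "lfn" already present; 2 new (f, l)
  "lfnnllnnf" → prefix "lfnnl" already present; 4 new (l, n, n, f)
  "lfnnlfl" → prefix "lfnnlf" already present; 1 new (l)
  "lfnnlfflln" → prefix "lfnnlf" already present; 4 new (f, l, l, n)
  "nnnn" → 4 new (n, n, n, n)
  "llffflfll" → prefix "l" already present; 8 new (l, f, f, f, l, f, l, l)
  "lnfnnf" → prefix "lnfnnf" already present; 0 new (none)
  "lfnnllnf" → prefix "lfnnlln" already present; 1 new (f)
  "lfnnllffl" → prefix "lfnnll" already present; 3 new (f, f, l)
  "lfnnllnff" → prefix "lfnnllnf" already present; 1 new (f)
Total nodes = 10 + 6 + 4 + 0 + 0 + 4 + 1 + 2 + 4 + 1 + 4 + 4 + 8 + 0 + 1 + 3 + 1 = 53

53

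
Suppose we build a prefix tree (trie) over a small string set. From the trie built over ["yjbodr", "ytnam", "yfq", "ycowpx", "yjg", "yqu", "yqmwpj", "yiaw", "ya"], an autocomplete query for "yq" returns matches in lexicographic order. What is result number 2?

Words with prefix "yq", in lexicographic order: "yqmwpj", "yqu"
The 2nd is yqu.

yqu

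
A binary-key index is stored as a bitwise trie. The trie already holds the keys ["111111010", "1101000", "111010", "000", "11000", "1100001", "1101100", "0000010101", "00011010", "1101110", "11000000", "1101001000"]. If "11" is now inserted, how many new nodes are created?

Every character of "11" already lies on an existing path (it is a prefix of some stored word).
No new nodes are needed: 0.

0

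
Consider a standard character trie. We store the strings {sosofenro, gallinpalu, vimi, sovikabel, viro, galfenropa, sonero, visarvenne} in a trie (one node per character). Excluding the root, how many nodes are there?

For each word, the new-node count is its length minus the longest prefix already in the trie:
  "sosofenro" → 9 new (s, o, s, o, f, e, n, r, o)
  "gallinpalu" → 10 new (g, a, l, l, i, n, p, a, l, u)
  "vimi" → 4 new (v, i, m, i)
  "sovikabel" → prefix "so" already present; 7 new (v, i, k, a, b, e, l)
  "viro" → prefix "vi" already present; 2 new (r, o)
  "galfenropa" → prefix "gal" already present; 7 new (f, e, n, r, o, p, a)
  "sonero" → prefix "so" already present; 4 new (n, e, r, o)
  "visarvenne" → prefix "vi" already present; 8 new (s, a, r, v, e, n, n, e)
Total nodes = 9 + 10 + 4 + 7 + 2 + 7 + 4 + 8 = 51

51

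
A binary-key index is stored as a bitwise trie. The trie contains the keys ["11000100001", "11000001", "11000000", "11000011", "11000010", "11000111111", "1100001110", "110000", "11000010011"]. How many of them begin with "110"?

9

Filter for entries beginning with "110":
Words under "110": 110000, 11000000, 11000001, 11000010, 11000010011, 11000011, 1100001110, 11000100001, 11000111111
Count: 9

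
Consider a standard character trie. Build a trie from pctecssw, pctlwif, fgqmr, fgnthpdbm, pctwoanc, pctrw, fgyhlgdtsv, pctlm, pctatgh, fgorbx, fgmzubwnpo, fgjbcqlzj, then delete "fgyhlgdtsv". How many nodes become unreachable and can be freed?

8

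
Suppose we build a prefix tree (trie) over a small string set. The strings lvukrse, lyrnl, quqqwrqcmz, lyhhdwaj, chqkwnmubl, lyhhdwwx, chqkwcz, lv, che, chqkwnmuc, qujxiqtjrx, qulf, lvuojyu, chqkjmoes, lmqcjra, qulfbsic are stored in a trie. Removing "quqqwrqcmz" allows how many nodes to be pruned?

8

After clearing the end-marker at "quqqwrqcmz", prune upward until reaching a node still needed by another word.
The suffix "qqwrqcmz" (8 nodes) is used only by "quqqwrqcmz"; the node for "qu" still has the child "j", so pruning stops there.
Nodes removed: 8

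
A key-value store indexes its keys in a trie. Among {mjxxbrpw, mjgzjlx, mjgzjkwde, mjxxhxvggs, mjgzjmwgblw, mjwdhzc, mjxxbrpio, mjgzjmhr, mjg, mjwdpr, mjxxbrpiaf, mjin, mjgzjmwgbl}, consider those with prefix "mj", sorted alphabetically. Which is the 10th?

Filter for "mj…" and sort: "mjg", "mjgzjkwde", "mjgzjlx", "mjgzjmhr", "mjgzjmwgbl", "mjgzjmwgblw", "mjin", "mjwdhzc", "mjwdpr", "mjxxbrpiaf", "mjxxbrpio", "mjxxbrpw", "mjxxhxvggs"
Position 10: mjxxbrpiaf

mjxxbrpiaf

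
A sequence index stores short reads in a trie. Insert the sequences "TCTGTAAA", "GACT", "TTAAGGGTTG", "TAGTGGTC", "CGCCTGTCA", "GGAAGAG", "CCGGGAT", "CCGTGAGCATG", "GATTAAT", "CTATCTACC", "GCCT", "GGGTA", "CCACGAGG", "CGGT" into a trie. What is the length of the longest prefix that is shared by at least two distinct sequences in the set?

3

The deepest shared node is where two words last agree before diverging.
e.g. "CCGGGAT" and "CCGTGAGCATG" share the prefix "CCG" of length 3; no pair shares a longer one.
Longest shared-prefix length: 3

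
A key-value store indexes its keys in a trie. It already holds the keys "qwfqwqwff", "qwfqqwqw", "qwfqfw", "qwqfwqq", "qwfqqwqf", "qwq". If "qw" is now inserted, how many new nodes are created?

Every character of "qw" already lies on an existing path (it is a prefix of some stored word).
No new nodes are needed: 0.

0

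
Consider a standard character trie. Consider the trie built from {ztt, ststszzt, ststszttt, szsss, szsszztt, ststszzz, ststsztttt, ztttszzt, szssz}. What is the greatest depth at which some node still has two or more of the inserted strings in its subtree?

9

Equivalently: take the maximum, over all pairs, of their longest common prefix length.
"ststszttt" and "ststsztttt" agree on "ststszttt" (9 characters) before diverging; nothing deeper is shared.
Longest shared-prefix length: 9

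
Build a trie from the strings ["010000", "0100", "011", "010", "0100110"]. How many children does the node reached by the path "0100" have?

2

Follow the path "0100" to its node, then look at its outgoing edges.
Distinct next characters after "0100": 0, 1.
That node has 2 child edges.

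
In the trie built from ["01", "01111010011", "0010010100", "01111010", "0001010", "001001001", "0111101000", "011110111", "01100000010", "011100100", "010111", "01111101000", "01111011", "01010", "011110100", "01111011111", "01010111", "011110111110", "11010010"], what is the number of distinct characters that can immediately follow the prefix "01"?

2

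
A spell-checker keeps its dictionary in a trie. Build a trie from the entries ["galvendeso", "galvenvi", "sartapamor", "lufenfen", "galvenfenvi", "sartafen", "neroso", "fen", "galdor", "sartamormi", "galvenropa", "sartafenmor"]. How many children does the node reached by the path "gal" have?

2

Walk "gal" from the root, arriving at one node.
Characters that immediately follow "gal" among the stored strings: {d, v}.
That node has 2 child edges.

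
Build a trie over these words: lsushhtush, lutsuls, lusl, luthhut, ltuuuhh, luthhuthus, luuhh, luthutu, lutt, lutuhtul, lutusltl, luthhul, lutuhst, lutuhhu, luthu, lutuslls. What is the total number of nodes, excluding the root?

54

Insert word by word; a character creates a node only if that edge doesn't already exist:
  "lsushhtush" → 10 new (l, s, u, s, h, h, t, u, s, h)
  "lutsuls" → prefix "l" already present; 6 new (u, t, s, u, l, s)
  "lusl" → prefix "lu" already present; 2 new (s, l)
  "luthhut" → prefix "lut" already present; 4 new (h, h, u, t)
  "ltuuuhh" → prefix "l" already present; 6 new (t, u, u, u, h, h)
  "luthhuthus" → prefix "luthhut" already present; 3 new (h, u, s)
  "luuhh" → prefix "lu" already present; 3 new (u, h, h)
  "luthutu" → prefix "luth" already present; 3 new (u, t, u)
  "lutt" → prefix "lut" already present; 1 new (t)
  "lutuhtul" → prefix "lut" already present; 5 new (u, h, t, u, l)
  "lutusltl" → prefix "lutu" already present; 4 new (s, l, t, l)
  "luthhul" → prefix "luthhu" already present; 1 new (l)
  "lutuhst" → prefix "lutuh" already present; 2 new (s, t)
  "lutuhhu" → prefix "lutuh" already present; 2 new (h, u)
  "luthu" → prefix "luthu" already present; 0 new (none)
  "lutuslls" → prefix "lutusl" already present; 2 new (l, s)
Total nodes = 10 + 6 + 2 + 4 + 6 + 3 + 3 + 3 + 1 + 5 + 4 + 1 + 2 + 2 + 0 + 2 = 54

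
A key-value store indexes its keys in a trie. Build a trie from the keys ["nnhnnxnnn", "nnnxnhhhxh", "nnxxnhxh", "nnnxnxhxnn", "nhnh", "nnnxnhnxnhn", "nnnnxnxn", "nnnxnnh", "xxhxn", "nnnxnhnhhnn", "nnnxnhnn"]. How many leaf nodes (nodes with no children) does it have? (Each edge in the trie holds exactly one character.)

11

Leaves are exactly the stored words that no other stored word extends.
Those words: "nhnh", "nnhnnxnnn", "nnnnxnxn", "nnnxnhhhxh", "nnnxnhnhhnn", "nnnxnhnn", "nnnxnhnxnhn", "nnnxnnh", "nnnxnxhxnn", "nnxxnhxh", "xxhxn"
Leaf count: 11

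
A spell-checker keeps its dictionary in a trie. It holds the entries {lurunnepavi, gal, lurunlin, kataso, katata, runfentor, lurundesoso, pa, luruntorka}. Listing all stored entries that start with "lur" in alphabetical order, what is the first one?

DFS of the "lur" subtree visits, in order: "lurundesoso", "lurunlin", "lurunnepavi", "luruntorka"
Position 1: lurundesoso

lurundesoso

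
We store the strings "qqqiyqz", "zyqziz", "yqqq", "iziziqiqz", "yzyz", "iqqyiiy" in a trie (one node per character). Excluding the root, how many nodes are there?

Insert word by word; a character creates a node only if that edge doesn't already exist:
  "qqqiyqz" → 7 new (q, q, q, i, y, q, z)
  "zyqziz" → 6 new (z, y, q, z, i, z)
  "yqqq" → 4 new (y, q, q, q)
  "iziziqiqz" → 9 new (i, z, i, z, i, q, i, q, z)
  "yzyz" → prefix "y" already present; 3 new (z, y, z)
  "iqqyiiy" → prefix "i" already present; 6 new (q, q, y, i, i, y)
Total nodes = 7 + 6 + 4 + 9 + 3 + 6 = 35

35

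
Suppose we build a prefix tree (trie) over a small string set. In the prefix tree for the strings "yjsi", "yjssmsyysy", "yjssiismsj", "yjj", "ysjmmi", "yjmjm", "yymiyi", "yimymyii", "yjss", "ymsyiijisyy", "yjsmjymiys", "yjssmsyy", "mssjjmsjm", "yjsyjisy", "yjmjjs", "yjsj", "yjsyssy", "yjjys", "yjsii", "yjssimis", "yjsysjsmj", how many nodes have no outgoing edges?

A leaf is a node with no children — equivalently, the end of a word that is not a proper prefix of any other stored word.
Those words: "mssjjmsjm", "yimymyii", "yjjys", "yjmjjs", "yjmjm", "yjsii", "yjsj", "yjsmjymiys", "yjssiismsj", "yjssimis", "yjssmsyysy", "yjsyjisy", "yjsysjsmj", "yjsyssy", "ymsyiijisyy", "ysjmmi", "yymiyi"
Leaf count: 17

17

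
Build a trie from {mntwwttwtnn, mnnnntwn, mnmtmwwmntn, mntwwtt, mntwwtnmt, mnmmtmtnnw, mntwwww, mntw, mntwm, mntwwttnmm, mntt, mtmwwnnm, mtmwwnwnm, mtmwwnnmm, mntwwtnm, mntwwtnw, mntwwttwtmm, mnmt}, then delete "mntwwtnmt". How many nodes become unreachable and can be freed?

After clearing the end-marker at "mntwwtnmt", prune upward until reaching a node still needed by another word.
The suffix "t" (1 node) is used only by "mntwwtnmt"; "mntwwtnm" is itself a stored word, so pruning stops there.
Nodes removed: 1

1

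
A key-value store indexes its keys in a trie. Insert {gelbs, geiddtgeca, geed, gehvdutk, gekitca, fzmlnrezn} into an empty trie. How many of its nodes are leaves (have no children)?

Leaves are exactly the stored words that no other stored word extends.
Those words: "fzmlnrezn", "geed", "gehvdutk", "geiddtgeca", "gekitca", "gelbs"
Leaf count: 6

6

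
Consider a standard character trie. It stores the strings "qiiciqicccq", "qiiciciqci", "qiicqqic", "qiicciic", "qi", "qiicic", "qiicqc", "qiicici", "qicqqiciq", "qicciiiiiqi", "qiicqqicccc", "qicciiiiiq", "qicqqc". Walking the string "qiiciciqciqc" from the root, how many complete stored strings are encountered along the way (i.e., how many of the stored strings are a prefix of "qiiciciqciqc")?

Check each prefix of "qiiciciqciqc" against the stored set — each match is an end-marker on the path.
Prefixes of the query that are stored words: "qi", "qiicic", "qiicici", "qiiciciqci"
Count: 4

4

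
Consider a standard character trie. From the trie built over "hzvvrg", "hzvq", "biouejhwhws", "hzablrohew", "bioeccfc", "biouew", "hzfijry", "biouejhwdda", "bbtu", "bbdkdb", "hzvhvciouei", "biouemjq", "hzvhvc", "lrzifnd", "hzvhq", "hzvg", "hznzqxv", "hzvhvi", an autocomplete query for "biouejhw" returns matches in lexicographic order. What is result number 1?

DFS of the "biouejhw" subtree visits, in order: "biouejhwdda", "biouejhwhws"
Position 1: biouejhwdda

biouejhwdda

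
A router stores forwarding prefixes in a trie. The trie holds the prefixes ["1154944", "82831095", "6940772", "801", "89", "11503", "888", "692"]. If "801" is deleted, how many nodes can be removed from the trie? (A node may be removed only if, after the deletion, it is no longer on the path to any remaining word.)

2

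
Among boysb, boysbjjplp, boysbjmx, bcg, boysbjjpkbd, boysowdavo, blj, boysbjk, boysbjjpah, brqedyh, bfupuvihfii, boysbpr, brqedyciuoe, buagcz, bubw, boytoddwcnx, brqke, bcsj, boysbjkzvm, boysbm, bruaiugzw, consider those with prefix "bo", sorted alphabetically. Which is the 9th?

boysbpr

DFS of the "bo" subtree visits, in order: "boysb", "boysbjjpah", "boysbjjpkbd", "boysbjjplp", "boysbjk", "boysbjkzvm", "boysbjmx", "boysbm", "boysbpr", "boysowdavo", "boytoddwcnx"
Position 9: boysbpr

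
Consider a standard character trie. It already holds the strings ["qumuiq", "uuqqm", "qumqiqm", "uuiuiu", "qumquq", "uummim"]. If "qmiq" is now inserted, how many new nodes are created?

3

The longest prefix of "qmiq" already in the trie is "q" (length 1).
So 4 − 1 = 3 new nodes.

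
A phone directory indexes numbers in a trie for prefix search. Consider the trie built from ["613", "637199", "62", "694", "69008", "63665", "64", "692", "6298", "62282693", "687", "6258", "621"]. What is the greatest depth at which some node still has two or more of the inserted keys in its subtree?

2

The deepest shared node is where two words last agree before diverging.
e.g. "62" and "621" share the prefix "62" of length 2; no pair shares a longer one.
Longest shared-prefix length: 2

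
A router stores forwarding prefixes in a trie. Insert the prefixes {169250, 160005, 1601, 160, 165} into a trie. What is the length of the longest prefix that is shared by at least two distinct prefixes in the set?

Equivalently: take the maximum, over all pairs, of their longest common prefix length.
e.g. "160" and "160005" share the prefix "160" of length 3; no pair shares a longer one.
Longest shared-prefix length: 3

3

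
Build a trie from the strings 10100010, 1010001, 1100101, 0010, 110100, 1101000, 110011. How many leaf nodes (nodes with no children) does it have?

5

A leaf is a node with no children — equivalently, the end of a word that is not a proper prefix of any other stored word.
Those words: "0010", "10100010", "1100101", "110011", "1101000"
Leaf count: 5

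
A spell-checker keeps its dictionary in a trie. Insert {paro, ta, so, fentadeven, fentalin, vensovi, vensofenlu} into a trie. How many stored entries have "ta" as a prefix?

Filter for entries beginning with "ta":
Words under "ta": ta
Count: 1

1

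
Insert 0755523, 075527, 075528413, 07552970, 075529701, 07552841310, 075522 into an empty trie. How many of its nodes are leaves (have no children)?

5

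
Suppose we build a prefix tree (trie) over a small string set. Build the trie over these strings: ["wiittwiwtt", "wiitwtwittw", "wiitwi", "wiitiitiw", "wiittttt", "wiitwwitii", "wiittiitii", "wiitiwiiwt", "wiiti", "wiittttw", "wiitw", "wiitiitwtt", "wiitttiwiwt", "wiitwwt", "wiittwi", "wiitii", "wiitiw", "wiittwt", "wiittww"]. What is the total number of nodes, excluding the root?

Count nodes per top-level branch (shared prefixes stored once):
  'w'-branch (wiiti, wiitii, wiitiitiw, wiitiitwtt, wiitiw, wiitiwiiwt, wiittiitii, wiitttiwiwt, wiittttt, wiittttw, wiittwi, wiittwiwtt, wiittwt, wiittww, wiitw, wiitwi, wiitwtwittw, wiitwwitii, wiitwwt): 53 nodes
Sum: 53

53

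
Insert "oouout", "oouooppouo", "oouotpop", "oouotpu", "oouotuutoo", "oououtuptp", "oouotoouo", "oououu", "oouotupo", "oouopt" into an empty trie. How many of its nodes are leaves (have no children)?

A leaf is a node with no children — equivalently, the end of a word that is not a proper prefix of any other stored word.
Those words: "oouooppouo", "oouopt", "oouotoouo", "oouotpop", "oouotpu", "oouotupo", "oouotuutoo", "oououtuptp", "oououu"
Leaf count: 9

9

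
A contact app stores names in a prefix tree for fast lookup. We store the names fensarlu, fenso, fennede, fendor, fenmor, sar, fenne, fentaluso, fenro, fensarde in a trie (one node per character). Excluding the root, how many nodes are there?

32

Insert word by word; a character creates a node only if that edge doesn't already exist:
  "fensarlu" → 8 new (f, e, n, s, a, r, l, u)
  "fenso" → prefix "fens" already present; 1 new (o)
  "fennede" → prefix "fen" already present; 4 new (n, e, d, e)
  "fendor" → prefix "fen" already present; 3 new (d, o, r)
  "fenmor" → prefix "fen" already present; 3 new (m, o, r)
  "sar" → 3 new (s, a, r)
  "fenne" → prefix "fenne" already present; 0 new (none)
  "fentaluso" → prefix "fen" already present; 6 new (t, a, l, u, s, o)
  "fenro" → prefix "fen" already present; 2 new (r, o)
  "fensarde" → prefix "fensar" already present; 2 new (d, e)
Total nodes = 8 + 1 + 4 + 3 + 3 + 3 + 0 + 6 + 2 + 2 = 32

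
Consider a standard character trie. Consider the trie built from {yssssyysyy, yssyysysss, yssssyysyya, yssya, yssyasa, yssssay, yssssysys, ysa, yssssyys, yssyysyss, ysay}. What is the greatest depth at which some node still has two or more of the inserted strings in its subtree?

Equivalently: take the maximum, over all pairs, of their longest common prefix length.
e.g. "yssssyysyy" and "yssssyysyya" share the prefix "yssssyysyy" of length 10; no pair shares a longer one.
Longest shared-prefix length: 10

10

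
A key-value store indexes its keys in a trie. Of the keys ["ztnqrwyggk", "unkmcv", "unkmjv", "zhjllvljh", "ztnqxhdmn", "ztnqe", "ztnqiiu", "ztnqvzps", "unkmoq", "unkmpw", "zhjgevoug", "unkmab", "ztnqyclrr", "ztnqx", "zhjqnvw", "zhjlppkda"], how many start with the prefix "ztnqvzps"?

Traverse to the node for "ztnqvzps", then collect every word in that subtree.
Words under "ztnqvzps": ztnqvzps
Count: 1

1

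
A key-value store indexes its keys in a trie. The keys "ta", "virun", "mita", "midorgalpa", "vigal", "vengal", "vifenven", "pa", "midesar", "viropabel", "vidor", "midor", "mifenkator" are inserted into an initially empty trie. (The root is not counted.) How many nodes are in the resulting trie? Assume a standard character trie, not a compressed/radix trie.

For each word, the new-node count is its length minus the longest prefix already in the trie:
  "ta" → 2 new (t, a)
  "virun" → 5 new (v, i, r, u, n)
  "mita" → 4 new (m, i, t, a)
  "midorgalpa" → prefix "mi" already present; 8 new (d, o, r, g, a, l, p, a)
  "vigal" → prefix "vi" already present; 3 new (g, a, l)
  "vengal" → prefix "v" already present; 5 new (e, n, g, a, l)
  "vifenven" → prefix "vi" already present; 6 new (f, e, n, v, e, n)
  "pa" → 2 new (p, a)
  "midesar" → prefix "mid" already present; 4 new (e, s, a, r)
  "viropabel" → prefix "vir" already present; 6 new (o, p, a, b, e, l)
  "vidor" → prefix "vi" already present; 3 new (d, o, r)
  "midor" → prefix "midor" already present; 0 new (none)
  "mifenkator" → prefix "mi" already present; 8 new (f, e, n, k, a, t, o, r)
Total nodes = 2 + 5 + 4 + 8 + 3 + 5 + 6 + 2 + 4 + 6 + 3 + 0 + 8 = 56

56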